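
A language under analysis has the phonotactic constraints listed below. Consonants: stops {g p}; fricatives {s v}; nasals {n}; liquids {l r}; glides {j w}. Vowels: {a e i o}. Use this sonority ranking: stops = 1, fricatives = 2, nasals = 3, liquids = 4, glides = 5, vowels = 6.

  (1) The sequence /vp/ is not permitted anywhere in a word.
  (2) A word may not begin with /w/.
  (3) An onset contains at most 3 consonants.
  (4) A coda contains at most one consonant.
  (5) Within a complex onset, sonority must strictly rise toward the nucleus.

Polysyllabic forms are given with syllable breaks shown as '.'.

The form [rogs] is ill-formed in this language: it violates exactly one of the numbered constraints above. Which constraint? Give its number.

[rogs]: syllable 1 coda /gs/ has 2 consonants (> 1).
This is a violation of constraint 4: "A coda contains at most one consonant."
The remaining constraints (1, 2, 3, 5) are satisfied.

4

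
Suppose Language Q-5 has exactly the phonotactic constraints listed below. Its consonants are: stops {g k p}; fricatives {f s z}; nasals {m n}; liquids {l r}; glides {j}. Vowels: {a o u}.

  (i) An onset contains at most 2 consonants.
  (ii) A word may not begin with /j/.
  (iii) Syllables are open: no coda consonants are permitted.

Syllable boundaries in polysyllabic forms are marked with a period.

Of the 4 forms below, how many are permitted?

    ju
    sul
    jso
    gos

ju — violates constraint (ii): word begins with /j/ → not permitted
sul — violates constraint (iii): syllable 1 coda /l/ has 1 consonant (> 0) → not permitted
jso — violates constraint (ii): word begins with /j/ → not permitted
gos — violates constraint (iii): syllable 1 coda /s/ has 1 consonant (> 0) → not permitted
No form is permitted → 0.

0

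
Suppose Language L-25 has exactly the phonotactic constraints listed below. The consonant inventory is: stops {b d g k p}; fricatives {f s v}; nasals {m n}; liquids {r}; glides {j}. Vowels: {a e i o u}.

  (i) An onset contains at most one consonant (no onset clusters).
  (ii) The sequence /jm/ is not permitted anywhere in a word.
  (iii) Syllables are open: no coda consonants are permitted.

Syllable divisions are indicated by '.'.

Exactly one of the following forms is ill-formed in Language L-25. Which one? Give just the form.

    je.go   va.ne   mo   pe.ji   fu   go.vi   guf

je.go — σ1 onset /j/, coda /∅/ ok; σ2 onset /g/, coda /∅/ ok → well-formed
va.ne — σ1 onset /v/, coda /∅/ ok; σ2 onset /n/, coda /∅/ ok → well-formed
mo — σ1 onset /m/, coda /∅/ ok → well-formed
pe.ji — σ1 onset /p/, coda /∅/ ok; σ2 onset /j/, coda /∅/ ok → well-formed
fu — σ1 onset /f/, coda /∅/ ok → well-formed
go.vi — σ1 onset /g/, coda /∅/ ok; σ2 onset /v/, coda /∅/ ok → well-formed
guf — violates constraint (iii): syllable 1 coda /f/ has 1 consonant (> 0) → ill-formed

guf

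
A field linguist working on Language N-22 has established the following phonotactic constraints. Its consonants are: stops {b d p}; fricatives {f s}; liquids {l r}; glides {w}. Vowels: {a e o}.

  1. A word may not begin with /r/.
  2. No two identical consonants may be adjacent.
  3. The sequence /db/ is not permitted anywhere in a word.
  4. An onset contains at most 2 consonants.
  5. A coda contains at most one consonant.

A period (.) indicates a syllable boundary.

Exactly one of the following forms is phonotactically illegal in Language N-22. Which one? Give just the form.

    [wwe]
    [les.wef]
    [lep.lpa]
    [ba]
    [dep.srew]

[wwe]

[wwe] — violates constraint 2: adjacent identical consonants /ww/ → phonotactically illegal
[les.wef] — σ1 onset /l/, coda /s/ ok; σ2 onset /w/, coda /f/ ok → phonotactically legal
[lep.lpa] — σ1 onset /l/, coda /p/ ok; σ2 onset /lp/ (2C), coda /∅/ ok → phonotactically legal
[ba] — σ1 onset /b/, coda /∅/ ok → phonotactically legal
[dep.srew] — σ1 onset /d/, coda /p/ ok; σ2 onset /sr/ (2C), coda /w/ ok → phonotactically legal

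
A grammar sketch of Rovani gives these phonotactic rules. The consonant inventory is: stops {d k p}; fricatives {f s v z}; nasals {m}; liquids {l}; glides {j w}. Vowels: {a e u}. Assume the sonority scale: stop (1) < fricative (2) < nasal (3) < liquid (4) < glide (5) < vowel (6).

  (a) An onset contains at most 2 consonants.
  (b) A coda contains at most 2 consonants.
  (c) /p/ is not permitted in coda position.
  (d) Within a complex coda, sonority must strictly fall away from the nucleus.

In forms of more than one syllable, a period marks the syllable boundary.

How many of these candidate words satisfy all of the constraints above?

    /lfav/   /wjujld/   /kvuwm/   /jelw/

2

/lfav/ — σ1 onset /lf/ (2C), coda /v/ ok → well-formed
/wjujld/ — violates constraint (b): syllable 1 coda /jld/ has 3 consonants (> 2) → ill-formed
/kvuwm/ — σ1 onset /kv/ (2C), coda /wm/ (5→3 falls) ok → well-formed
/jelw/ — violates constraint (d): syllable 1 coda /lw/: /l/ (liquid, 4) → /w/ (glide, 5) does not fall → ill-formed
Well-formed: /lfav/, /kvuwm/ → 2.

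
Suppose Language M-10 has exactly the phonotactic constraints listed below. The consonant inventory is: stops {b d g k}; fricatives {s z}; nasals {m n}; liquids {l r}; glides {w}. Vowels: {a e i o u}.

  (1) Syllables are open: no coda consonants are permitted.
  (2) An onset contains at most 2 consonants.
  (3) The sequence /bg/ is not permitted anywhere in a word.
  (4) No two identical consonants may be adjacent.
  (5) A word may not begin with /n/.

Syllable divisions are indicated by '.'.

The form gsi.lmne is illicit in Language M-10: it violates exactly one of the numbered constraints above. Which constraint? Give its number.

gsi.lmne: syllable 2 onset /lmn/ has 3 consonants (> 2).
This is a violation of constraint 2: "An onset contains at most 2 consonants."
The remaining constraints (1, 3, 4, 5) are satisfied.

2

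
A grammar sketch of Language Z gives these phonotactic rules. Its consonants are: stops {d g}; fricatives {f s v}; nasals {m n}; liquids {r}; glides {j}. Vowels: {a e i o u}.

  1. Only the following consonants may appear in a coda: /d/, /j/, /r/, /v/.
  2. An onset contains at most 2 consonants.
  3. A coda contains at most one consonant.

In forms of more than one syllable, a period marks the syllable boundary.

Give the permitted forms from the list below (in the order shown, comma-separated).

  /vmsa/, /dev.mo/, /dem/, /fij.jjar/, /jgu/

/vmsa/ — violates constraint 2: syllable 1 onset /vms/ has 3 consonants (> 2) → not permitted
/dev.mo/ — σ1 onset /d/, coda /v/ ok; σ2 onset /m/, coda /∅/ ok → permitted
/dem/ — violates constraint 1: syllable 1 coda contains /m/, which is not a licensed coda consonant → not permitted
/fij.jjar/ — σ1 onset /f/, coda /j/ ok; σ2 onset /jj/ (2C), coda /r/ ok → permitted
/jgu/ — σ1 onset /jg/ (2C), coda /∅/ ok → permitted

/dev.mo/, /fij.jjar/, /jgu/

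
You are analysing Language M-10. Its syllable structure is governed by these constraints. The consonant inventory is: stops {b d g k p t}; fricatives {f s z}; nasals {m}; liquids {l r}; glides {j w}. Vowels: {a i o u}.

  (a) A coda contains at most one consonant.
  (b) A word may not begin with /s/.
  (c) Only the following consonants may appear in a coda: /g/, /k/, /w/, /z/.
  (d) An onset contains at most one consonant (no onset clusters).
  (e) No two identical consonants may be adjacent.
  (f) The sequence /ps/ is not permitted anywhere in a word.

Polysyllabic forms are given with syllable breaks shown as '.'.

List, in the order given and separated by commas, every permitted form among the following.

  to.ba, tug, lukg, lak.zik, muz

to.ba — σ1 onset /t/, coda /∅/ ok; σ2 onset /b/, coda /∅/ ok → permitted
tug — σ1 onset /t/, coda /g/ ok → permitted
lukg — violates constraint (a): syllable 1 coda /kg/ has 2 consonants (> 1) → not permitted
lak.zik — σ1 onset /l/, coda /k/ ok; σ2 onset /z/, coda /k/ ok → permitted
muz — σ1 onset /m/, coda /z/ ok → permitted

to.ba, tug, lak.zik, muz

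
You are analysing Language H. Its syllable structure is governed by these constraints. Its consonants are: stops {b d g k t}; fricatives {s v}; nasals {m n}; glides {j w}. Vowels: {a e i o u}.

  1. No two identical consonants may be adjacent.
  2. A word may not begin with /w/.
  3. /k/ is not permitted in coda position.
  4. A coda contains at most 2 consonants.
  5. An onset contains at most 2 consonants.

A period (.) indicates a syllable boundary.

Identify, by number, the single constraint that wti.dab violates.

2

wti.dab: word begins with /w/.
This is a violation of constraint 2: "A word may not begin with /w/."
The remaining constraints (1, 3, 4, 5) are satisfied.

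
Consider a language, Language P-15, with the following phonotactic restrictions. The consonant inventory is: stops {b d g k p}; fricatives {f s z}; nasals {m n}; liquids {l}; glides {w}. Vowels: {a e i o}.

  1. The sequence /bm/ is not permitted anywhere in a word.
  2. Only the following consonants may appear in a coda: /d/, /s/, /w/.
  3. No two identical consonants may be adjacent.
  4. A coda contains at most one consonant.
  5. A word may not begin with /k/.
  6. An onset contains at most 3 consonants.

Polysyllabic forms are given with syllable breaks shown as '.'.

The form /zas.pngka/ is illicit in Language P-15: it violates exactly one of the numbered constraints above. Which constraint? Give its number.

6

/zas.pngka/: syllable 2 onset /pngk/ has 4 consonants (> 3).
This is a violation of constraint 6: "An onset contains at most 3 consonants."
The remaining constraints (1, 2, 3, 4, 5) are satisfied.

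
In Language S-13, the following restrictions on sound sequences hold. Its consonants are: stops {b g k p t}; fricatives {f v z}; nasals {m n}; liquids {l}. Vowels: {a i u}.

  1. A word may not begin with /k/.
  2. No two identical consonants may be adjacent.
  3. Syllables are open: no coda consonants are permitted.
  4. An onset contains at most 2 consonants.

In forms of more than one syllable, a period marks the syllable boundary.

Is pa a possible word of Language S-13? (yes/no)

yes

pa — σ1 onset /p/, coda /∅/ ok → phonotactically legal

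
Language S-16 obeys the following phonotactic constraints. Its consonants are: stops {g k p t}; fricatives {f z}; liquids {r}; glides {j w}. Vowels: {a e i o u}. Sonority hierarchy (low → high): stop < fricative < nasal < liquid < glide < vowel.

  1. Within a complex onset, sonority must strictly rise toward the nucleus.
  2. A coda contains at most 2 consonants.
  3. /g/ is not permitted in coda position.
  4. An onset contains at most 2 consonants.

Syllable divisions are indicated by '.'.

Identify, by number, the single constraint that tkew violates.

1

tkew: syllable 1 onset /tk/: /t/ (stop, 1) → /k/ (stop, 1) does not rise.
This is a violation of constraint 1: "Within a complex onset, sonority must strictly rise toward the nucleus."
The remaining constraints (2, 3, 4) are satisfied.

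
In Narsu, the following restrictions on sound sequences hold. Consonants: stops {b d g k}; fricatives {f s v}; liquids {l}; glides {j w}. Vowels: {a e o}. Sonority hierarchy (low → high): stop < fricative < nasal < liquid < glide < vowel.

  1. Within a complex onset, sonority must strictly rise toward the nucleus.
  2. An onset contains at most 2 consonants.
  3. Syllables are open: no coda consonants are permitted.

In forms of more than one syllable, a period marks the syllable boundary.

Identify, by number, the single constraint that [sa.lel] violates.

[sa.lel]: syllable 2 coda /l/ has 1 consonant (> 0).
This is a violation of constraint 3: "Syllables are open: no coda consonants are permitted."
The remaining constraints (1, 2) are satisfied.

3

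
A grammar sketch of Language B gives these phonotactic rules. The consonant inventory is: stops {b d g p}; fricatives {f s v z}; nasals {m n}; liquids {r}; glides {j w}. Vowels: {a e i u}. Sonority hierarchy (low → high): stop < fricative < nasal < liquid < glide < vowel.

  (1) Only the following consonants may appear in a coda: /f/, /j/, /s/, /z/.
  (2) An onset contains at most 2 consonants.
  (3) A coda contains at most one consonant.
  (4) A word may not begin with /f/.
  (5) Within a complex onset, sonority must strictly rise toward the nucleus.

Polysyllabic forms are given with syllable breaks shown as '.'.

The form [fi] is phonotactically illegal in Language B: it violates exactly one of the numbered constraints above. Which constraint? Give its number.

4

[fi]: word begins with /f/.
This is a violation of constraint 4: "A word may not begin with /f/."
The remaining constraints (1, 2, 3, 5) are satisfied.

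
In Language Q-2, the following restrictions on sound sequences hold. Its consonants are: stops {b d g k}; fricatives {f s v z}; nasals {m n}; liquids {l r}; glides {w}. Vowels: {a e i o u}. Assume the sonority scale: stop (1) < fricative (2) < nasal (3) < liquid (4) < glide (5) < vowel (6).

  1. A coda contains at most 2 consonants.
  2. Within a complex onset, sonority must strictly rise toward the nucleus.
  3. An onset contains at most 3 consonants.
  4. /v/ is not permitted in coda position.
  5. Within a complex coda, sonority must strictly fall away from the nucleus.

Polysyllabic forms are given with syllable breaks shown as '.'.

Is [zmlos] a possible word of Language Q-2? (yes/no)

[zmlos] — σ1 onset /zml/ (2→3→4 rises), coda /s/ ok → well-formed

yes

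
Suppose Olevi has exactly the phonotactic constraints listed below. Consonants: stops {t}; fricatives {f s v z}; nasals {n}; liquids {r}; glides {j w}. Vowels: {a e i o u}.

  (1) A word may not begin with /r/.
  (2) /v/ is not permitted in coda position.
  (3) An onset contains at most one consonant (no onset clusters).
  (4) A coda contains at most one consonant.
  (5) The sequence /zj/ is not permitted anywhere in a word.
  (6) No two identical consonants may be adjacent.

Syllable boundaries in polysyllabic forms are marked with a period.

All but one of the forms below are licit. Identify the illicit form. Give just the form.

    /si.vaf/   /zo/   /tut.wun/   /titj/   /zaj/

/si.vaf/ — σ1 onset /s/, coda /∅/ ok; σ2 onset /v/, coda /f/ ok → licit
/zo/ — σ1 onset /z/, coda /∅/ ok → licit
/tut.wun/ — σ1 onset /t/, coda /t/ ok; σ2 onset /w/, coda /n/ ok → licit
/titj/ — violates constraint 4: syllable 1 coda /tj/ has 2 consonants (> 1) → illicit
/zaj/ — σ1 onset /z/, coda /j/ ok → licit

/titj/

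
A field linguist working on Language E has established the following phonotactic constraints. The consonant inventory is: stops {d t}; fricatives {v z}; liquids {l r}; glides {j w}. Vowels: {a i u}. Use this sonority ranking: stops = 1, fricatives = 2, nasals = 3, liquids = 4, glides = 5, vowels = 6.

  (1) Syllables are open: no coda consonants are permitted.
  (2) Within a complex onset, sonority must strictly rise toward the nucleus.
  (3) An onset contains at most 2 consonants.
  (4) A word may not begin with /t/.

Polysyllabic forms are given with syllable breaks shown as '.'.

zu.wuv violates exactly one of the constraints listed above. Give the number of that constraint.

zu.wuv: syllable 2 coda /v/ has 1 consonant (> 0).
This is a violation of constraint 1: "Syllables are open: no coda consonants are permitted."
The remaining constraints (2, 3, 4) are satisfied.

1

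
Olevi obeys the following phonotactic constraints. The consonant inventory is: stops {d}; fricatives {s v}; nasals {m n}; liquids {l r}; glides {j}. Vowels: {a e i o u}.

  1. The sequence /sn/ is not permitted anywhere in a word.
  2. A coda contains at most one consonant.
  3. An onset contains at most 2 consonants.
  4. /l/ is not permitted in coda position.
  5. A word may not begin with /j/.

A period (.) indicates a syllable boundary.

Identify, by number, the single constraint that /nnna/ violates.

3

/nnna/: syllable 1 onset /nnn/ has 3 consonants (> 2).
This is a violation of constraint 3: "An onset contains at most 2 consonants."
The remaining constraints (1, 2, 4, 5) are satisfied.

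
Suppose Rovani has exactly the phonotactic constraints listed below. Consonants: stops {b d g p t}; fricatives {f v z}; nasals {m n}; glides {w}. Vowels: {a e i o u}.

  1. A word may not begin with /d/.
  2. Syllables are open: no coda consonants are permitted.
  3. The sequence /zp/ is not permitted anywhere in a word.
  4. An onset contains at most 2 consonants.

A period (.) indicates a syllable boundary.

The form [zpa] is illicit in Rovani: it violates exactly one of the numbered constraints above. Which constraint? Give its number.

[zpa]: contains banned sequence /zp/.
This is a violation of constraint 3: "The sequence /zp/ is not permitted anywhere in a word."
The remaining constraints (1, 2, 4) are satisfied.

3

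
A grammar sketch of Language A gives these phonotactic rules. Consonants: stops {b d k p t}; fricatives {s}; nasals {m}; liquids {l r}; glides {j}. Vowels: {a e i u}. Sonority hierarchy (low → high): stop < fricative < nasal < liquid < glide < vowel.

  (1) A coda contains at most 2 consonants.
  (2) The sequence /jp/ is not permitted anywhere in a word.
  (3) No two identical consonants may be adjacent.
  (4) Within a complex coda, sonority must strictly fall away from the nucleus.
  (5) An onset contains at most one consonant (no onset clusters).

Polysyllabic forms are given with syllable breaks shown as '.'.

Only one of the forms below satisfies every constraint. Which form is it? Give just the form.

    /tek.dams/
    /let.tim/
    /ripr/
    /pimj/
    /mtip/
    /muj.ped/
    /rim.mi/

/tek.dams/

/tek.dams/ — σ1 onset /t/, coda /k/ ok; σ2 onset /d/, coda /ms/ (3→2 falls) ok → permitted
/let.tim/ — violates constraint 3: adjacent identical consonants /tt/ → not permitted
/ripr/ — violates constraint 4: syllable 1 coda /pr/: /p/ (stop, 1) → /r/ (liquid, 4) does not fall → not permitted
/pimj/ — violates constraint 4: syllable 1 coda /mj/: /m/ (nasal, 3) → /j/ (glide, 5) does not fall → not permitted
/mtip/ — violates constraint 5: syllable 1 onset /mt/ has 2 consonants (> 1) → not permitted
/muj.ped/ — violates constraint 2: contains banned sequence /jp/ → not permitted
/rim.mi/ — violates constraint 3: adjacent identical consonants /mm/ → not permitted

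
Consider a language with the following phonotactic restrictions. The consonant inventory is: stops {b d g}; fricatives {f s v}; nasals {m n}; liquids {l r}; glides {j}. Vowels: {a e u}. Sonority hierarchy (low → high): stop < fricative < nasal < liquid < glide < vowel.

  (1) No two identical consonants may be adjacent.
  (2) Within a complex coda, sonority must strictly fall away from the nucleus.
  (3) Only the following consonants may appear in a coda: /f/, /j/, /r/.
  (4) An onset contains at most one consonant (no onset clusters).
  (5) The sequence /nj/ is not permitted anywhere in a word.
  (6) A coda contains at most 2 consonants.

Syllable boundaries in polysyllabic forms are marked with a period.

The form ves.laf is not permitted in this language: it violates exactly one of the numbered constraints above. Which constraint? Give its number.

ves.laf: syllable 1 coda contains /s/, which is not a licensed coda consonant.
This is a violation of constraint 3: "Only the following consonants may appear in a coda: /f/, /j/, /r/."
The remaining constraints (1, 2, 4, 5, 6) are satisfied.

3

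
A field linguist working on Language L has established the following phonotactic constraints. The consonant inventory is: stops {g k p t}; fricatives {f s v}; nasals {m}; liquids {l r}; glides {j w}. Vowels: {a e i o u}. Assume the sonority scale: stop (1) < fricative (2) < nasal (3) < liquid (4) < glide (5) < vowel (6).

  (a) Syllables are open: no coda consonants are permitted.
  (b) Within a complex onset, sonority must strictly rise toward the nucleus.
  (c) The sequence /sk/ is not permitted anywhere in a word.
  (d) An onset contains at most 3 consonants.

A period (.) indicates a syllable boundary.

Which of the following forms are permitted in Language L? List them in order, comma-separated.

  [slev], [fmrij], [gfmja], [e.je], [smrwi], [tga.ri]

[slev] — violates constraint (a): syllable 1 coda /v/ has 1 consonant (> 0) → not permitted
[fmrij] — violates constraint (a): syllable 1 coda /j/ has 1 consonant (> 0) → not permitted
[gfmja] — violates constraint (d): syllable 1 onset /gfmj/ has 4 consonants (> 3) → not permitted
[e.je] — σ1 onset /∅/, coda /∅/ ok; σ2 onset /j/, coda /∅/ ok → permitted
[smrwi] — violates constraint (d): syllable 1 onset /smrw/ has 4 consonants (> 3) → not permitted
[tga.ri] — violates constraint (b): syllable 1 onset /tg/: /t/ (stop, 1) → /g/ (stop, 1) does not rise → not permitted

[e.je]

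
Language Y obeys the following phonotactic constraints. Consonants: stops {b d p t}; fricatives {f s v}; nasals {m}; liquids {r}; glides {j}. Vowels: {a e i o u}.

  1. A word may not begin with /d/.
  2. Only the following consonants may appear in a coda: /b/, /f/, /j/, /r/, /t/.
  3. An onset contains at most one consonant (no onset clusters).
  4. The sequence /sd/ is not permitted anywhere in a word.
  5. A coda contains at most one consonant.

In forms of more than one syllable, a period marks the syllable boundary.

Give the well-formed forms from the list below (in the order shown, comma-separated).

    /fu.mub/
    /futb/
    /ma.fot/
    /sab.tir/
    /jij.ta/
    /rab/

/fu.mub/, /ma.fot/, /sab.tir/, /jij.ta/, /rab/

/fu.mub/ — σ1 onset /f/, coda /∅/ ok; σ2 onset /m/, coda /b/ ok → well-formed
/futb/ — violates constraint 5: syllable 1 coda /tb/ has 2 consonants (> 1) → ill-formed
/ma.fot/ — σ1 onset /m/, coda /∅/ ok; σ2 onset /f/, coda /t/ ok → well-formed
/sab.tir/ — σ1 onset /s/, coda /b/ ok; σ2 onset /t/, coda /r/ ok → well-formed
/jij.ta/ — σ1 onset /j/, coda /j/ ok; σ2 onset /t/, coda /∅/ ok → well-formed
/rab/ — σ1 onset /r/, coda /b/ ok → well-formed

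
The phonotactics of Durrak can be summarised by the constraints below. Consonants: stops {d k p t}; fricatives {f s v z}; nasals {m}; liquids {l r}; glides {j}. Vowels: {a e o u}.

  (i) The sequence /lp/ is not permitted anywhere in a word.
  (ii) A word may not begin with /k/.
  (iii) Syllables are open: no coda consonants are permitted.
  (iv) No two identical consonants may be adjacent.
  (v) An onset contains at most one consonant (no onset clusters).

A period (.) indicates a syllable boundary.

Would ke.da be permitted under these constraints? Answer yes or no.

ke.da — violates constraint (ii): word begins with /k/ → not permitted

no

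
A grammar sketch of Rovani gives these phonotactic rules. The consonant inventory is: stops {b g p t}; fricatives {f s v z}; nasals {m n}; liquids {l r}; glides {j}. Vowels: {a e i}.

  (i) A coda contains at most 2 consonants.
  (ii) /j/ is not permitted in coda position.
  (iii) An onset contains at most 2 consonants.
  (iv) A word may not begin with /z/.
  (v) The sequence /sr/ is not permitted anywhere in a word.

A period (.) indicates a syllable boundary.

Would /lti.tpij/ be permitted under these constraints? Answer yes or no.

/lti.tpij/ — violates constraint (ii): syllable 2 coda contains /j/ → not permitted

no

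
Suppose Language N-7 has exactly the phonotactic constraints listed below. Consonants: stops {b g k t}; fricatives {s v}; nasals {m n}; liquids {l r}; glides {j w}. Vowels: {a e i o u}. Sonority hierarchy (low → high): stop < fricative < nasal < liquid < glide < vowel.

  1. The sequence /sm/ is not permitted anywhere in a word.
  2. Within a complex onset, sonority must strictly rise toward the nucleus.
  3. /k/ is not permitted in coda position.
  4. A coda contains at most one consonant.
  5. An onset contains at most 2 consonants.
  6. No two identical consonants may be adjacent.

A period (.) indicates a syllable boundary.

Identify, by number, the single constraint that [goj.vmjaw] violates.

5

[goj.vmjaw]: syllable 2 onset /vmj/ has 3 consonants (> 2).
This is a violation of constraint 5: "An onset contains at most 2 consonants."
The remaining constraints (1, 2, 3, 4, 6) are satisfied.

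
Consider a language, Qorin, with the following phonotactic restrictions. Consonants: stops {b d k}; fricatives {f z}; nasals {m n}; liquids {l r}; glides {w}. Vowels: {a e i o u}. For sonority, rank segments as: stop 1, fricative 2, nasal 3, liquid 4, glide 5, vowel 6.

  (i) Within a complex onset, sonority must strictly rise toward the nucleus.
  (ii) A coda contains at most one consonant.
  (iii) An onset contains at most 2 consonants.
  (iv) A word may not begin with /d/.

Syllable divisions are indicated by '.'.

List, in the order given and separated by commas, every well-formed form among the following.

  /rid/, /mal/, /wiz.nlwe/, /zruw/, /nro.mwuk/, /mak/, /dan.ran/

/rid/ — σ1 onset /r/, coda /d/ ok → well-formed
/mal/ — σ1 onset /m/, coda /l/ ok → well-formed
/wiz.nlwe/ — violates constraint (iii): syllable 2 onset /nlw/ has 3 consonants (> 2) → ill-formed
/zruw/ — σ1 onset /zr/ (2→4 rises), coda /w/ ok → well-formed
/nro.mwuk/ — σ1 onset /nr/ (3→4 rises), coda /∅/ ok; σ2 onset /mw/ (3→5 rises), coda /k/ ok → well-formed
/mak/ — σ1 onset /m/, coda /k/ ok → well-formed
/dan.ran/ — violates constraint (iv): word begins with /d/ → ill-formed

/rid/, /mal/, /zruw/, /nro.mwuk/, /mak/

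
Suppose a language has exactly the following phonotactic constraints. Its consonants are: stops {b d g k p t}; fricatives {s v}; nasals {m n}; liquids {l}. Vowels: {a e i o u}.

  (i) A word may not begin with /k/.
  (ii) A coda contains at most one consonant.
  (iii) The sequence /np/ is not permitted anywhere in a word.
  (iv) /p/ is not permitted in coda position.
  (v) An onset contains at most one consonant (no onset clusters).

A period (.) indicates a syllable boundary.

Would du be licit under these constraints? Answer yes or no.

yes

du — σ1 onset /d/, coda /∅/ ok → licit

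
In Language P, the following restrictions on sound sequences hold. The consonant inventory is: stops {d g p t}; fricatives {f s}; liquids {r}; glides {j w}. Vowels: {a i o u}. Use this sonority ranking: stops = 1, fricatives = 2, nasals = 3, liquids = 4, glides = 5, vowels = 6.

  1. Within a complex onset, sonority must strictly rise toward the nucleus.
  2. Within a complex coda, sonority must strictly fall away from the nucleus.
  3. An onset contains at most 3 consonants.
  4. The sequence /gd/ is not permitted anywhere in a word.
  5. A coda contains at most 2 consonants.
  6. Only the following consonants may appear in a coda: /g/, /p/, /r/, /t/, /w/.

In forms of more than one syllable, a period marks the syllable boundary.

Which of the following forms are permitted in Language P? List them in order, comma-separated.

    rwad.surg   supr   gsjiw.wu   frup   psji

gsjiw.wu, frup, psji

rwad.surg — violates constraint 6: syllable 1 coda contains /d/, which is not a licensed coda consonant → not permitted
supr — violates constraint 2: syllable 1 coda /pr/: /p/ (stop, 1) → /r/ (liquid, 4) does not fall → not permitted
gsjiw.wu — σ1 onset /gsj/ (1→2→5 rises), coda /w/ ok; σ2 onset /w/, coda /∅/ ok → permitted
frup — σ1 onset /fr/ (2→4 rises), coda /p/ ok → permitted
psji — σ1 onset /psj/ (1→2→5 rises), coda /∅/ ok → permitted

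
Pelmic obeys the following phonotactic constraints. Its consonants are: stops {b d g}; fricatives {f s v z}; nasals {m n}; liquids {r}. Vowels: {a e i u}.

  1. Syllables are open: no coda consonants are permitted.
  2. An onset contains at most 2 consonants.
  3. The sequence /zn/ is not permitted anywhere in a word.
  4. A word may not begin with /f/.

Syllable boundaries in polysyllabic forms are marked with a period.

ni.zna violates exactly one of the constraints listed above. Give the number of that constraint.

ni.zna: contains banned sequence /zn/.
This is a violation of constraint 3: "The sequence /zn/ is not permitted anywhere in a word."
The remaining constraints (1, 2, 4) are satisfied.

3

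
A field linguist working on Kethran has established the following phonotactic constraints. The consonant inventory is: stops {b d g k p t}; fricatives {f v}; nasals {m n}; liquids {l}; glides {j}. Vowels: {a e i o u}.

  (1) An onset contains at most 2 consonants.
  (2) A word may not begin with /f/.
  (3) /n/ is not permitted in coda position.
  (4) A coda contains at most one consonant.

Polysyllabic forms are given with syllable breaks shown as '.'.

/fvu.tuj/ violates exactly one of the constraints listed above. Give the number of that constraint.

/fvu.tuj/: word begins with /f/.
This is a violation of constraint 2: "A word may not begin with /f/."
The remaining constraints (1, 3, 4) are satisfied.

2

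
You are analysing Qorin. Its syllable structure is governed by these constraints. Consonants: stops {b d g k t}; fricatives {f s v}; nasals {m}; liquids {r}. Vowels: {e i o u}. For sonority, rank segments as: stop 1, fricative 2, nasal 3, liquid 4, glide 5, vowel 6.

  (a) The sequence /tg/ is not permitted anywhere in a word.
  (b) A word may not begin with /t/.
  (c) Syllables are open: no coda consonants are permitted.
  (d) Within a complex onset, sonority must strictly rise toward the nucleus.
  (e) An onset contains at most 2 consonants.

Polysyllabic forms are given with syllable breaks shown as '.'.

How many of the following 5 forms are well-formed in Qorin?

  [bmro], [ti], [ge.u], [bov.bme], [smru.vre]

1

[bmro] — violates constraint (e): syllable 1 onset /bmr/ has 3 consonants (> 2) → ill-formed
[ti] — violates constraint (b): word begins with /t/ → ill-formed
[ge.u] — σ1 onset /g/, coda /∅/ ok; σ2 onset /∅/, coda /∅/ ok → well-formed
[bov.bme] — violates constraint (c): syllable 1 coda /v/ has 1 consonant (> 0) → ill-formed
[smru.vre] — violates constraint (e): syllable 1 onset /smr/ has 3 consonants (> 2) → ill-formed
Well-formed: [ge.u] → 1.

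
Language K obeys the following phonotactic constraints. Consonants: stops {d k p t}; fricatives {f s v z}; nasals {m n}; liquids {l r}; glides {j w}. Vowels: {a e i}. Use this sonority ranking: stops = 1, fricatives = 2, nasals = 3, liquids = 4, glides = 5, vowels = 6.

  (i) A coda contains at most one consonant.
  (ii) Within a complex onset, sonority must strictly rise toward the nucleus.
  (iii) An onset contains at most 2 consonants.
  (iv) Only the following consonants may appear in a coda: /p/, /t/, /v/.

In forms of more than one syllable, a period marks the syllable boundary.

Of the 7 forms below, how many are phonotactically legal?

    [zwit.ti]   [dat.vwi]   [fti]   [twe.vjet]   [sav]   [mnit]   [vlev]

5

[zwit.ti] — σ1 onset /zw/ (2→5 rises), coda /t/ ok; σ2 onset /t/, coda /∅/ ok → phonotactically legal
[dat.vwi] — σ1 onset /d/, coda /t/ ok; σ2 onset /vw/ (2→5 rises), coda /∅/ ok → phonotactically legal
[fti] — violates constraint (ii): syllable 1 onset /ft/: /f/ (fricative, 2) → /t/ (stop, 1) does not rise → phonotactically illegal
[twe.vjet] — σ1 onset /tw/ (1→5 rises), coda /∅/ ok; σ2 onset /vj/ (2→5 rises), coda /t/ ok → phonotactically legal
[sav] — σ1 onset /s/, coda /v/ ok → phonotactically legal
[mnit] — violates constraint (ii): syllable 1 onset /mn/: /m/ (nasal, 3) → /n/ (nasal, 3) does not rise → phonotactically illegal
[vlev] — σ1 onset /vl/ (2→4 rises), coda /v/ ok → phonotactically legal
Phonotactically legal: [zwit.ti], [dat.vwi], [twe.vjet], [sav], [vlev] → 5.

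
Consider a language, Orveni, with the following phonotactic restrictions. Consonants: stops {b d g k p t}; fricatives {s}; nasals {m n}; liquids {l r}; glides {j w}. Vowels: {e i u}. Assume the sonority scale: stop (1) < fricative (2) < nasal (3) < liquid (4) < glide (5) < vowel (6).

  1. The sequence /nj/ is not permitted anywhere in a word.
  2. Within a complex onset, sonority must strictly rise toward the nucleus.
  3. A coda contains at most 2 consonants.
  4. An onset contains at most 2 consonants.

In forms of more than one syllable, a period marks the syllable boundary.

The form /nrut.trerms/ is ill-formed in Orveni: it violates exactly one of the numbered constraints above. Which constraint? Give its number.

/nrut.trerms/: syllable 2 coda /rms/ has 3 consonants (> 2).
This is a violation of constraint 3: "A coda contains at most 2 consonants."
The remaining constraints (1, 2, 4) are satisfied.

3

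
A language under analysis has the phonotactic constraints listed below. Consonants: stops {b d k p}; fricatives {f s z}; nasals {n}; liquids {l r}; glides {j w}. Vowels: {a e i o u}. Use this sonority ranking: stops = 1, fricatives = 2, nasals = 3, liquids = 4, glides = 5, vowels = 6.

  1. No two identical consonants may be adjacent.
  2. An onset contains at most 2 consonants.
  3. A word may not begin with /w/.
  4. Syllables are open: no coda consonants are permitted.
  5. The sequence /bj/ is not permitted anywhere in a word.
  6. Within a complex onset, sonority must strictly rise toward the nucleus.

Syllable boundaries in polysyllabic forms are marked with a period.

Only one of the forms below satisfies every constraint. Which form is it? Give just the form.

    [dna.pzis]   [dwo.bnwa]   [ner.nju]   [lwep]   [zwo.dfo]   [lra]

[dna.pzis] — violates constraint 4: syllable 2 coda /s/ has 1 consonant (> 0) → illicit
[dwo.bnwa] — violates constraint 2: syllable 2 onset /bnw/ has 3 consonants (> 2) → illicit
[ner.nju] — violates constraint 4: syllable 1 coda /r/ has 1 consonant (> 0) → illicit
[lwep] — violates constraint 4: syllable 1 coda /p/ has 1 consonant (> 0) → illicit
[zwo.dfo] — σ1 onset /zw/ (2→5 rises), coda /∅/ ok; σ2 onset /df/ (1→2 rises), coda /∅/ ok → licit
[lra] — violates constraint 6: syllable 1 onset /lr/: /l/ (liquid, 4) → /r/ (liquid, 4) does not rise → illicit

[zwo.dfo]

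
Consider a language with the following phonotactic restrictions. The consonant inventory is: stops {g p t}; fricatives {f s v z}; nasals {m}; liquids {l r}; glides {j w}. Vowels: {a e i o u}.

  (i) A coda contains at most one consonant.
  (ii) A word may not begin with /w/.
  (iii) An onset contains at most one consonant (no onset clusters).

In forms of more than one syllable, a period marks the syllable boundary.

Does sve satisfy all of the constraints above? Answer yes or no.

no

sve — violates constraint (iii): syllable 1 onset /sv/ has 2 consonants (> 1) → phonotactically illegal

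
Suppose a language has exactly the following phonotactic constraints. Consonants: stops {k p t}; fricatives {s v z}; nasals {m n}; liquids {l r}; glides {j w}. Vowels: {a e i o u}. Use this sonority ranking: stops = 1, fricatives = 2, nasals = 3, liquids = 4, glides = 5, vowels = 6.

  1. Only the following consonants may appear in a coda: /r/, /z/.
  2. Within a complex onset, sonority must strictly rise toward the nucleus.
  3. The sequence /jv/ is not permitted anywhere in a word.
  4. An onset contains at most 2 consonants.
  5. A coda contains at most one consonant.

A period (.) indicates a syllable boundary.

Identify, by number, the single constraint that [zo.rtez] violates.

2

[zo.rtez]: syllable 2 onset /rt/: /r/ (liquid, 4) → /t/ (stop, 1) does not rise.
This is a violation of constraint 2: "Within a complex onset, sonority must strictly rise toward the nucleus."
The remaining constraints (1, 3, 4, 5) are satisfied.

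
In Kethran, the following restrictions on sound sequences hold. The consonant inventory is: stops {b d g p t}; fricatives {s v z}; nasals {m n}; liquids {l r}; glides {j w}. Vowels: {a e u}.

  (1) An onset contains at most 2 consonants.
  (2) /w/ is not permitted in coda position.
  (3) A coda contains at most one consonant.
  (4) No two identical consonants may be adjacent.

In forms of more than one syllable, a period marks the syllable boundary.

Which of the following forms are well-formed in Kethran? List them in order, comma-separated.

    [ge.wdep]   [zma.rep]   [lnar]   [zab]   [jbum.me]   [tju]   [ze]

[ge.wdep], [zma.rep], [lnar], [zab], [tju], [ze]

[ge.wdep] — σ1 onset /g/, coda /∅/ ok; σ2 onset /wd/ (2C), coda /p/ ok → well-formed
[zma.rep] — σ1 onset /zm/ (2C), coda /∅/ ok; σ2 onset /r/, coda /p/ ok → well-formed
[lnar] — σ1 onset /ln/ (2C), coda /r/ ok → well-formed
[zab] — σ1 onset /z/, coda /b/ ok → well-formed
[jbum.me] — violates constraint 4: adjacent identical consonants /mm/ → ill-formed
[tju] — σ1 onset /tj/ (2C), coda /∅/ ok → well-formed
[ze] — σ1 onset /z/, coda /∅/ ok → well-formed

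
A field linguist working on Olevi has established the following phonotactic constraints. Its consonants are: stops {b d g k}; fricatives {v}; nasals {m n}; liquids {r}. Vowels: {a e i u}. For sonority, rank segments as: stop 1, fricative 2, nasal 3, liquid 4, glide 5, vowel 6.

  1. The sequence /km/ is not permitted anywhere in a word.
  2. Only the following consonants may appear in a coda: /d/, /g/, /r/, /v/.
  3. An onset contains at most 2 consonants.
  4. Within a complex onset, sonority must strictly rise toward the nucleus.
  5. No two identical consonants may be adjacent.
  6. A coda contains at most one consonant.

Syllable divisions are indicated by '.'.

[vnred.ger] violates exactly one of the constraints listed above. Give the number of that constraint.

[vnred.ger]: syllable 1 onset /vnr/ has 3 consonants (> 2).
This is a violation of constraint 3: "An onset contains at most 2 consonants."
The remaining constraints (1, 2, 4, 5, 6) are satisfied.

3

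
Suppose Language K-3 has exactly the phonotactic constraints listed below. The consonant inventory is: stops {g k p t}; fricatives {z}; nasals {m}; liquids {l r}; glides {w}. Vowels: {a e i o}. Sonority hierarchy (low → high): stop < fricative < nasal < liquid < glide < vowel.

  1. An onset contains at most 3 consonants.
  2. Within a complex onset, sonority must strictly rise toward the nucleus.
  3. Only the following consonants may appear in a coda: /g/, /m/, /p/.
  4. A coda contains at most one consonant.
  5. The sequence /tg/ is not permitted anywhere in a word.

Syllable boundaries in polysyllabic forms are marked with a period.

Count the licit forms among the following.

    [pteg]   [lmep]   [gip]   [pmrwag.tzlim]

[pteg] — violates constraint 2: syllable 1 onset /pt/: /p/ (stop, 1) → /t/ (stop, 1) does not rise → illicit
[lmep] — violates constraint 2: syllable 1 onset /lm/: /l/ (liquid, 4) → /m/ (nasal, 3) does not rise → illicit
[gip] — σ1 onset /g/, coda /p/ ok → licit
[pmrwag.tzlim] — violates constraint 1: syllable 1 onset /pmrw/ has 4 consonants (> 3) → illicit
Licit: [gip] → 1.

1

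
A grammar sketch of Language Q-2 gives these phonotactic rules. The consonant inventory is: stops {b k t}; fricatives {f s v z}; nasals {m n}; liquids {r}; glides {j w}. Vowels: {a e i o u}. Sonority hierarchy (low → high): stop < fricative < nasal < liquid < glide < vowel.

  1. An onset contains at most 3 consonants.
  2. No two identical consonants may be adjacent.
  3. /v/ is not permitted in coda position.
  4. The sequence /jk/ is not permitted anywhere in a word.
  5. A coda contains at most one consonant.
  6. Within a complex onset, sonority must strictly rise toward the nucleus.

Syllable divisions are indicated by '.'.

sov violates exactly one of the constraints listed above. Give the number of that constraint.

sov: syllable 1 coda contains /v/.
This is a violation of constraint 3: "/v/ is not permitted in coda position."
The remaining constraints (1, 2, 4, 5, 6) are satisfied.

3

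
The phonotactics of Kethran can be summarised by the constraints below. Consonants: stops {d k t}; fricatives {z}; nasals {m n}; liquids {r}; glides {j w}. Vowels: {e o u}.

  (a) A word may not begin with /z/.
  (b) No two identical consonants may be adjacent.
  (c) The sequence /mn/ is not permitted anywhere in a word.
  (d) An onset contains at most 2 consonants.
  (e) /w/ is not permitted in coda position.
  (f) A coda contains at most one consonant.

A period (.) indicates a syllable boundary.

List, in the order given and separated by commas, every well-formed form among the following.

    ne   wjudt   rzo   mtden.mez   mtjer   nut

ne, rzo, nut

ne — σ1 onset /n/, coda /∅/ ok → well-formed
wjudt — violates constraint (f): syllable 1 coda /dt/ has 2 consonants (> 1) → ill-formed
rzo — σ1 onset /rz/ (2C), coda /∅/ ok → well-formed
mtden.mez — violates constraint (d): syllable 1 onset /mtd/ has 3 consonants (> 2) → ill-formed
mtjer — violates constraint (d): syllable 1 onset /mtj/ has 3 consonants (> 2) → ill-formed
nut — σ1 onset /n/, coda /t/ ok → well-formed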